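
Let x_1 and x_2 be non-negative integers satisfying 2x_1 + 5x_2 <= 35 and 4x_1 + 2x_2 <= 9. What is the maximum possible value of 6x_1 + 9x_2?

36

The continuous relaxation peaks at (0, 4.5) with value 40.50; rounding to a feasible lattice point costs some objective.
(x_1,x_2)=(0,4): 2·0+5·4=20≤35, 4·0+2·4=8≤9, objective 36.
(x_1,x_2)=(0,3): 2·0+5·3=15≤35, 4·0+2·3=6≤9, objective 27.
No feasible integer point exceeds 36.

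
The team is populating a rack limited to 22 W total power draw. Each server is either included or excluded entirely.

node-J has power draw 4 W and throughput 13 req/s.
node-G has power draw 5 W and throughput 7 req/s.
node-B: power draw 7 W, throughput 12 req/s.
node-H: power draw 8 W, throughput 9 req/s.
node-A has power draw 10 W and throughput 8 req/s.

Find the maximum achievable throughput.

34

This is a 0-1 knapsack instance.
Take node-J, node-B, and node-H: power draw 4 + 7 + 8 = 19 ≤ 22, throughput 13 + 12 + 9 = 34.
No other feasible combination does better.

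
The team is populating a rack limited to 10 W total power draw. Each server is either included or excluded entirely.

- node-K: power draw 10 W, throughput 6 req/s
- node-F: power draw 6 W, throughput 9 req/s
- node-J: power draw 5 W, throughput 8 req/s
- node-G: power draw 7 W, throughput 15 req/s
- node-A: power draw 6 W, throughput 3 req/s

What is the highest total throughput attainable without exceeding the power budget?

15

node-F: power draw 6 ≤ 10, throughput 9.
node-G: power draw 7 ≤ 10, throughput 15.
Best is node-G with total throughput 15.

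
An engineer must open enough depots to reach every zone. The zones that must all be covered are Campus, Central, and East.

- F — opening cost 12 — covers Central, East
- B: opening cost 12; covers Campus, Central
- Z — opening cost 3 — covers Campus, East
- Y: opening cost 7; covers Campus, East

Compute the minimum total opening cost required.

15

Choose F and Z: together they cover Campus, Central, East — every zone.
Total opening cost: 12 + 3 = 15.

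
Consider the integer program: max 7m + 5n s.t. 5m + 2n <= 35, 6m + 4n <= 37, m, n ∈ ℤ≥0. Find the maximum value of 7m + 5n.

(m,n)=(0,9): 5·0+2·9=18≤35, 6·0+4·9=36≤37, objective 45.
(m,n)=(0,8): 5·0+2·8=16≤35, 6·0+4·8=32≤37, objective 40.
No feasible integer point exceeds 45.

45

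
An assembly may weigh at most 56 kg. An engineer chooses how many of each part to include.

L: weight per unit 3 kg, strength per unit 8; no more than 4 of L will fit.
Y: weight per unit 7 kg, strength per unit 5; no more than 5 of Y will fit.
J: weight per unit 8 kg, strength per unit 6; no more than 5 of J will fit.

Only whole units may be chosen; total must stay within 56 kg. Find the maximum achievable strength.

64

This is a bounded integer knapsack.
L has the best ratio (8/3); taking only L gives at most 4×8 = 32 (stopped by the supply cap of 4).
Mixing does better — 4×L, 4×Y, and 2×J: weight 56 ≤ 56, strength 4·8 + 4·5 + 2·6 = 64.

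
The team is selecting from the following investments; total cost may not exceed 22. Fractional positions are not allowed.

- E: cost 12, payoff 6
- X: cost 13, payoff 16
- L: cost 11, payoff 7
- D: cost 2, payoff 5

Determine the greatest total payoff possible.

21

Allowing fractional choices, the relaxed optimum would be about 25.5, but investments are indivisible.
X: cost 13 ≤ 22, payoff 16.
X + D: cost 13 + 2 = 15 ≤ 22, payoff 16 + 5 = 21.
L + D: cost 11 + 2 = 13 ≤ 22, payoff 7 + 5 = 12.
Best is X and D with total payoff 21.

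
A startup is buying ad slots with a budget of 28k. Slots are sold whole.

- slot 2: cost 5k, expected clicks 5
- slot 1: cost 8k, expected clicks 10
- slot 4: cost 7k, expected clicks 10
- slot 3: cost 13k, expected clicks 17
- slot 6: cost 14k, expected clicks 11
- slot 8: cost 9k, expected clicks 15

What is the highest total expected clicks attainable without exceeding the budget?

37

Treat it as a binary knapsack problem.
Take slot 2, slot 3, and slot 8: cost 5 + 13 + 9 = 27 ≤ 28, expected clicks 5 + 17 + 15 = 37.
No feasible combination exceeds this.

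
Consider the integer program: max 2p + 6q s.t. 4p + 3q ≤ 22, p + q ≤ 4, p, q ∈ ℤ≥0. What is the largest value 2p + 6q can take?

24

(p,q)=(0,4) is feasible, giving 24.
(p,q)=(1,3) is feasible, giving 20.
(p,q)=(0,3) is feasible, giving 18.
The best lattice point is (0,4), giving 24.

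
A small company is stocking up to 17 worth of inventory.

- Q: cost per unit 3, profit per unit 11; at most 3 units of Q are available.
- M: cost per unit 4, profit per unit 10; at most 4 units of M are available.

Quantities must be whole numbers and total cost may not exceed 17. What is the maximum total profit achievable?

53

3×Q and 2×M: cost 17 ≤ 17, profit 3·11 + 2·10 = 53.
3×Q and 1×M: cost 13 ≤ 17, profit 3·11 + 1·10 = 43.
Best is 53.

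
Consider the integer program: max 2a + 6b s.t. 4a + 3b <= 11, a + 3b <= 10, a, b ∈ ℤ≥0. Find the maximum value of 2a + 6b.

18

(a,b)=(0,3) is feasible, giving 18.
(a,b)=(1,2) is feasible, giving 14.
(a,b)=(0,2) is feasible, giving 12.
No feasible integer point exceeds 18.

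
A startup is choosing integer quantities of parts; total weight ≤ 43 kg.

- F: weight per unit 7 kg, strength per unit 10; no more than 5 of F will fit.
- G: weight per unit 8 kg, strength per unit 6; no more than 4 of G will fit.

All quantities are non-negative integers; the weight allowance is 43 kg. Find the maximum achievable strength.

Take 5×F and 1×G: weight 43 ≤ 43, strength 5·10 + 1·6 = 56.
F has the best ratio (10/7) and is taken to its limit of 5; remaining capacity is filled optimally with the others.

56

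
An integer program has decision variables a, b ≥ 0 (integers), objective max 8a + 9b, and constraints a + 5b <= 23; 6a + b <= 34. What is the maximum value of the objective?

The continuous relaxation peaks at (5.07, 3.59) with value 72.83; rounding to a feasible lattice point costs some objective.
(a,b)=(5,3): 1·5+5·3=20≤23, 6·5+1·3=33≤34, objective 67.
(a,b)=(4,3): 1·4+5·3=19≤23, 6·4+1·3=27≤34, objective 59.
No feasible integer point exceeds 67.

67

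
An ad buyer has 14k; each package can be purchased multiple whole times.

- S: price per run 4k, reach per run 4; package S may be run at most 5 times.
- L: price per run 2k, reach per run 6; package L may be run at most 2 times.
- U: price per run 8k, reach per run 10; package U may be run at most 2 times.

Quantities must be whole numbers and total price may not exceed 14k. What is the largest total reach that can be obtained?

1×S, 1×L, and 1×U: price 14 ≤ 14, reach 1·4 + 1·6 + 1·10 = 20.
2×L and 1×U: price 12 ≤ 14, reach 2·6 + 1·10 = 22.
Best is 22.

22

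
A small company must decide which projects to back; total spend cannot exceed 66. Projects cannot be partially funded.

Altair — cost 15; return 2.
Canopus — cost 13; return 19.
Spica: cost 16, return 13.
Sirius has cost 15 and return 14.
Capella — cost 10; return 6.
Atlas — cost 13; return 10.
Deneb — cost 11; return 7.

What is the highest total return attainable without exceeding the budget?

59

Take Canopus, Spica, Sirius, Capella, and Deneb: cost 13 + 16 + 15 + 10 + 11 = 65 ≤ 66, return 19 + 13 + 14 + 6 + 7 = 59.
No other feasible combination does better.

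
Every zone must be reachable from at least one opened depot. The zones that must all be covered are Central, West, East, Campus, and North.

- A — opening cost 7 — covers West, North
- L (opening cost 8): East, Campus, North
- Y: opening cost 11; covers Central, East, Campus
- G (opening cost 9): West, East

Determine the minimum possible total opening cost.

18

The greedy cost-per-new-zone heuristic would pick L, A, and Y for 26, but a cheaper cover exists.
Choose A and Y: together they cover Central, West, East, Campus, North — every zone.
Total opening cost: 7 + 11 = 18.
No cover costs less than 18.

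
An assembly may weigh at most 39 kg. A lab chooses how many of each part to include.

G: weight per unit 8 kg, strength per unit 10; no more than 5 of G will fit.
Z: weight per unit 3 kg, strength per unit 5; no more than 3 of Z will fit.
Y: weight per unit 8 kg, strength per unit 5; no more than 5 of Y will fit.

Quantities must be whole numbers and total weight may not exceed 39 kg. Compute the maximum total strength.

Take 4×G and 2×Z: weight 38 ≤ 39, strength 4·10 + 2·5 = 50.
No other integer combination yields more.

50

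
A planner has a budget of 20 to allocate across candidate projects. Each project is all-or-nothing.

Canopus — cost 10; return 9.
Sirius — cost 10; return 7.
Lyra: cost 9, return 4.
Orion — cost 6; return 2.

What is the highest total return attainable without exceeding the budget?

16

Treat it as a binary knapsack problem.
Canopus + Lyra: cost 10 + 9 = 19 ≤ 20, return 9 + 4 = 13.
Canopus + Orion: cost 10 + 6 = 16 ≤ 20, return 9 + 2 = 11.
Canopus + Sirius: cost 10 + 10 = 20 ≤ 20, return 9 + 7 = 16.
Best is Canopus and Sirius with total return 16.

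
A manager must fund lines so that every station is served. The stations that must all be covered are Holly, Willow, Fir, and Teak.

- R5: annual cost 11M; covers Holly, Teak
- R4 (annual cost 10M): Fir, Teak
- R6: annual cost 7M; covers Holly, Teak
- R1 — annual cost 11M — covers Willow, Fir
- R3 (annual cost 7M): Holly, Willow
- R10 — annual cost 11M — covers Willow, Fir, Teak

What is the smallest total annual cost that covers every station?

17

This is a weighted set-cover instance.
The greedy cost-per-new-station heuristic would pick R6 and R1 for 18, but a cheaper cover exists.
Choose R4 and R3: together they cover Holly, Willow, Fir, Teak — every station.
Total annual cost: 10 + 7 = 17.
No cover costs less than 17.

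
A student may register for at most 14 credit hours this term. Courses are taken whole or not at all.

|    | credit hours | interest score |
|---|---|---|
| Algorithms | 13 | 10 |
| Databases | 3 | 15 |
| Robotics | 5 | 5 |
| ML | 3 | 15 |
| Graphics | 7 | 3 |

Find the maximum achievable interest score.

Take Databases, Robotics, and ML: credit hours 3 + 5 + 3 = 11 ≤ 14, interest score 15 + 5 + 15 = 35.
No other feasible combination does better.

35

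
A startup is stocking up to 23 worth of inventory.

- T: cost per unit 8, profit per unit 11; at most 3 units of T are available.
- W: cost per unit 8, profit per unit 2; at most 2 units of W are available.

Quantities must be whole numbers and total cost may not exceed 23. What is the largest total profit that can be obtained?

Take 2×T: cost 16 ≤ 23, profit 2·11 = 22.
No other integer combination yields more.

22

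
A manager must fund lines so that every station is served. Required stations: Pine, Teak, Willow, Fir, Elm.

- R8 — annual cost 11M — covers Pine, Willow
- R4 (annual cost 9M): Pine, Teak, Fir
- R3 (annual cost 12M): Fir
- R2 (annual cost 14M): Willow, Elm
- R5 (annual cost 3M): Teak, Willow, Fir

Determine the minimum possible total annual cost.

23

This is a weighted set-cover instance.
The greedy cost-per-new-station heuristic would pick R5, R4, and R2 for 26, but a cheaper cover exists.
Choose R4 and R2: together they cover Pine, Teak, Willow, Fir, Elm — every station.
Total annual cost: 9 + 14 = 23.
No cover costs less than 23.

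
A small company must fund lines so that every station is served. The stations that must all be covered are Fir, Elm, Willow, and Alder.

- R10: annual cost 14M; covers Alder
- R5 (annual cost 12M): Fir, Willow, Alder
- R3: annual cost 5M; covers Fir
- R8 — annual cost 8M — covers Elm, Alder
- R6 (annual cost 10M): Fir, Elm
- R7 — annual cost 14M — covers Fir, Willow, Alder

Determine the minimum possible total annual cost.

Choose R5 and R8: together they cover Fir, Elm, Willow, Alder — every station.
Total annual cost: 12 + 8 = 20.

20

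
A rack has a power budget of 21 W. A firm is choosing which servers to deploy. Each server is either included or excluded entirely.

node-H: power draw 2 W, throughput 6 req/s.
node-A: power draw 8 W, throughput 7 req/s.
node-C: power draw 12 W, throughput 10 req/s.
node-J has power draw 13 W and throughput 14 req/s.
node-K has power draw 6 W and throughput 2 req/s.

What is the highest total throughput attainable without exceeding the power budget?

node-H + node-J: power draw 2 + 13 = 15 ≤ 21, throughput 6 + 14 = 20.
node-A + node-J: power draw 8 + 13 = 21 ≤ 21, throughput 7 + 14 = 21.
node-H + node-J + node-K: power draw 2 + 13 + 6 = 21 ≤ 21, throughput 6 + 14 + 2 = 22.
Best is node-H, node-J, and node-K with total throughput 22.

22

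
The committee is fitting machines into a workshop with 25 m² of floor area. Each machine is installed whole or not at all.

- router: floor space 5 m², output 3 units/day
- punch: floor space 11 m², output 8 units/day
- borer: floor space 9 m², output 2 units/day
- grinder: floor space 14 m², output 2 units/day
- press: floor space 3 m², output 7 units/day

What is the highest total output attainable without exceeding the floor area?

This is a 0-1 knapsack instance.
Allowing fractional choices, the relaxed optimum would be about 19.3, but machines are indivisible.
punch + press: floor space 11 + 3 = 14 ≤ 25, output 8 + 7 = 15.
router + punch + press: floor space 5 + 11 + 3 = 19 ≤ 25, output 3 + 8 + 7 = 18.
punch + borer + press: floor space 11 + 9 + 3 = 23 ≤ 25, output 8 + 2 + 7 = 17.
Best is router, punch, and press with total output 18.

18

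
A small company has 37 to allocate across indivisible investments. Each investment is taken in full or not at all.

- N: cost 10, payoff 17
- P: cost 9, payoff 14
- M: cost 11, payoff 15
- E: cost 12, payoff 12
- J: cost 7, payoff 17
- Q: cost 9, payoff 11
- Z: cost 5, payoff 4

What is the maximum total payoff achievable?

Treat it as a binary knapsack problem.
Take N, P, M, and J: cost 10 + 9 + 11 + 7 = 37 ≤ 37, payoff 17 + 14 + 15 + 17 = 63.
No other feasible combination does better.

63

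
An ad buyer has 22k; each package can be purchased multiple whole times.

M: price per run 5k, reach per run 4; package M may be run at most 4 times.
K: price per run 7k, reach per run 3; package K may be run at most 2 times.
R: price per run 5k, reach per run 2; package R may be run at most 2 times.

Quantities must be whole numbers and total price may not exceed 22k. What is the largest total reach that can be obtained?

16

4×M: price 20 ≤ 22, reach 4·4 = 16.
3×M and 1×K: price 22 ≤ 22, reach 3·4 + 1·3 = 15.
Best is 16.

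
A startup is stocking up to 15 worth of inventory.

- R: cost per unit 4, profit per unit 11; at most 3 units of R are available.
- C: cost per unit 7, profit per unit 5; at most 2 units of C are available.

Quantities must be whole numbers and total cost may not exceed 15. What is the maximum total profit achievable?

33

R has the best ratio (11/4); taking only R gives at most 3×11 = 33 (stopped by the cost limit).
Optimal: 3×R: cost 12 ≤ 15, profit 3·11 = 33.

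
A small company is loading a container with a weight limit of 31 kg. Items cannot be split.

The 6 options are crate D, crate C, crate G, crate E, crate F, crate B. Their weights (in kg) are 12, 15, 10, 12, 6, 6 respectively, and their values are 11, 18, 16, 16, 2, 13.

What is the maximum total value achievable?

47

Allowing fractional choices, the relaxed optimum would be about 48.6, but items are indivisible.
crate G + crate E + crate B: weight 10 + 12 + 6 = 28 ≤ 31, value 16 + 16 + 13 = 45.
crate D + crate G + crate B: weight 12 + 10 + 6 = 28 ≤ 31, value 11 + 16 + 13 = 40.
crate C + crate G + crate B: weight 15 + 10 + 6 = 31 ≤ 31, value 18 + 16 + 13 = 47.
Best is crate C, crate G, and crate B with total value 47.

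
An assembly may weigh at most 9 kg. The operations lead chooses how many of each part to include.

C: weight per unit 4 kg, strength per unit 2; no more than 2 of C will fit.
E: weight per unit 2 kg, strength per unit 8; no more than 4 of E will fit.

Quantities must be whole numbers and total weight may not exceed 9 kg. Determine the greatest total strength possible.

E has the best ratio (8/2); taking only E gives at most 4×8 = 32 (stopped by the weight limit).
Optimal: 4×E: weight 8 ≤ 9, strength 4·8 = 32.

32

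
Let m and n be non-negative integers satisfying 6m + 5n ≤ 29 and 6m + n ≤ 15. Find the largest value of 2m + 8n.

(m,n)=(0,5): 6·0+5·5=25≤29, 6·0+1·5=5≤15, objective 40.
(m,n)=(1,4): 6·1+5·4=26≤29, 6·1+1·4=10≤15, objective 34.
(m,n)=(0,4): 6·0+5·4=20≤29, 6·0+1·4=4≤15, objective 32.
Maximum is 40 at (m,n)=(0,5).

40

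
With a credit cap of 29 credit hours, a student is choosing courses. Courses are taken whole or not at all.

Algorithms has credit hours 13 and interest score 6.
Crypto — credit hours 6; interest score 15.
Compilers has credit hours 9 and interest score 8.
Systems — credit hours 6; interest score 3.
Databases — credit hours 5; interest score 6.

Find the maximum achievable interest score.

32

Allowing fractional choices, the relaxed optimum would be about 33.4, but courses are indivisible.
Algorithms + Crypto + Compilers: credit hours 13 + 6 + 9 = 28 ≤ 29, interest score 6 + 15 + 8 = 29.
Crypto + Compilers + Systems + Databases: credit hours 6 + 9 + 6 + 5 = 26 ≤ 29, interest score 15 + 8 + 3 + 6 = 32.
Crypto + Compilers + Databases: credit hours 6 + 9 + 5 = 20 ≤ 29, interest score 15 + 8 + 6 = 29.
Best is Crypto, Compilers, Systems, and Databases with total interest score 32.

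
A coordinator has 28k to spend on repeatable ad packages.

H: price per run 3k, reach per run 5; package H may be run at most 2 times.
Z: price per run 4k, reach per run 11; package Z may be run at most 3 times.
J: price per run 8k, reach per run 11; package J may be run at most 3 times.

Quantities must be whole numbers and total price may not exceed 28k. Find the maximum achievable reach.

This is a bounded integer knapsack.
2×H, 3×Z, and 1×J: price 26 ≤ 28, reach 2·5 + 3·11 + 1·11 = 54.
3×Z and 2×J: price 28 ≤ 28, reach 3·11 + 2·11 = 55.
Best is 55.

55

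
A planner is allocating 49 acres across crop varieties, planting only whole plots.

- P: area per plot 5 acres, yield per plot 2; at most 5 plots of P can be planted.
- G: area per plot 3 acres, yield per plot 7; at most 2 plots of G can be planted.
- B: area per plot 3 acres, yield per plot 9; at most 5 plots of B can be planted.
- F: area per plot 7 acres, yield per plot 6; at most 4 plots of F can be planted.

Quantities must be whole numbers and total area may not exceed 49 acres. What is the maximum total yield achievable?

This is a bounded integer knapsack.
B has the best ratio (9/3); taking only B gives at most 5×9 = 45 (stopped by the supply cap of 5).
Mixing does better — 2×G, 5×B, and 4×F: area 49 ≤ 49, yield 2·7 + 5·9 + 4·6 = 83.

83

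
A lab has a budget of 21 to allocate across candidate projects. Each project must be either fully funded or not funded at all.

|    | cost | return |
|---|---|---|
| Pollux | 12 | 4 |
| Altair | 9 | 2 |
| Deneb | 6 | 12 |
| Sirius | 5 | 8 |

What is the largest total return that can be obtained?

22

Allowing fractional choices, the relaxed optimum would be about 23.3, but projects are indivisible.
Deneb + Sirius: cost 6 + 5 = 11 ≤ 21, return 12 + 8 = 20.
Pollux + Deneb: cost 12 + 6 = 18 ≤ 21, return 4 + 12 = 16.
Altair + Deneb + Sirius: cost 9 + 6 + 5 = 20 ≤ 21, return 2 + 12 + 8 = 22.
Best is Altair, Deneb, and Sirius with total return 22.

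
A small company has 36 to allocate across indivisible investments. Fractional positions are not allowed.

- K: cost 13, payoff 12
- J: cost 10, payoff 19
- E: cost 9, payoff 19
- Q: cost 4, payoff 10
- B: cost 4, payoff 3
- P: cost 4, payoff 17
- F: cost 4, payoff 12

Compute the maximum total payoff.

80

Allowing fractional choices, the relaxed optimum would be about 81.6, but investments are indivisible.
J + E + Q + B + P + F: cost 10 + 9 + 4 + 4 + 4 + 4 = 35 ≤ 36, payoff 19 + 19 + 10 + 3 + 17 + 12 = 80.
J + E + Q + P + F: cost 10 + 9 + 4 + 4 + 4 = 31 ≤ 36, payoff 19 + 19 + 10 + 17 + 12 = 77.
J + E + B + P + F: cost 10 + 9 + 4 + 4 + 4 = 31 ≤ 36, payoff 19 + 19 + 3 + 17 + 12 = 70.
Best is J, E, Q, B, P, and F with total payoff 80.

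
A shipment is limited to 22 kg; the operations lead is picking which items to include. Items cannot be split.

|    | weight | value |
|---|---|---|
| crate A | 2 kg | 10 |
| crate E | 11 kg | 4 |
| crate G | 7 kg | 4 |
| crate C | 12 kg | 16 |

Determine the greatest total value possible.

30

Allowing fractional choices, the relaxed optimum would be about 30.4, but items are indivisible.
crate A + crate C: weight 2 + 12 = 14 ≤ 22, value 10 + 16 = 26.
crate G + crate C: weight 7 + 12 = 19 ≤ 22, value 4 + 16 = 20.
crate A + crate G + crate C: weight 2 + 7 + 12 = 21 ≤ 22, value 10 + 4 + 16 = 30.
Best is crate A, crate G, and crate C with total value 30.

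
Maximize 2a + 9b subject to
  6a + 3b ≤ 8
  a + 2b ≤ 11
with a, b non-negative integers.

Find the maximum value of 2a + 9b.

18

Relaxing integrality, the LP optimum is 24.00 at (a,b) = (0, 2.67), which is not an integer point.
(a,b)=(0,2): 6·0+3·2=6≤8, 1·0+2·2=4≤11, objective 18.
(a,b)=(0,1): 6·0+3·1=3≤8, 1·0+2·1=2≤11, objective 9.
No feasible integer point exceeds 18.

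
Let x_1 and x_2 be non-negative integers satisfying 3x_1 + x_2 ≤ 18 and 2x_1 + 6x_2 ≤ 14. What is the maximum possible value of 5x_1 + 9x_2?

The continuous relaxation peaks at (5.88, 0.375) with value 32.75; rounding to a feasible lattice point costs some objective.
(x_1,x_2)=(6,0): 3·6+1·0=18≤18, 2·6+6·0=12≤14, objective 30.
(x_1,x_2)=(4,1): 3·4+1·1=13≤18, 2·4+6·1=14≤14, objective 29.
(x_1,x_2)=(5,0): 3·5+1·0=15≤18, 2·5+6·0=10≤14, objective 25.
Maximum is 30 at (x_1,x_2)=(6,0).

30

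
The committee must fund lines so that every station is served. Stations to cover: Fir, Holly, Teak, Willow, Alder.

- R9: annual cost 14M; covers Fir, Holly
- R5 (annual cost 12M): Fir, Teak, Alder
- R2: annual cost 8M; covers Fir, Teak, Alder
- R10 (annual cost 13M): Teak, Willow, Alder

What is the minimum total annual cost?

27

This is an integer covering problem.
The greedy cost-per-new-station heuristic would pick R2, R10, and R9 for 35, but a cheaper cover exists.
Choose R9 and R10: together they cover Fir, Holly, Teak, Willow, Alder — every station.
Total annual cost: 14 + 13 = 27.
No cover costs less than 27.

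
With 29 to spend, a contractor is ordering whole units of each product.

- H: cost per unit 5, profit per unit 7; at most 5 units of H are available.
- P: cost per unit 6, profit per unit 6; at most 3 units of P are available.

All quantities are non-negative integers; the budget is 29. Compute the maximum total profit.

4×H and 1×P: cost 26 ≤ 29, profit 4·7 + 1·6 = 34.
5×H: cost 25 ≤ 29, profit 5·7 = 35.
Best is 35.

35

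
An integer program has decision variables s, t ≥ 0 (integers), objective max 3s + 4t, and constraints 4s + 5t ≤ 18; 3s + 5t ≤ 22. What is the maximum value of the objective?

The continuous relaxation peaks at (0, 3.6) with value 14.40; rounding to a feasible lattice point costs some objective.
(s,t)=(2,2): 4·2+5·2=18≤18, 3·2+5·2=16≤22, objective 14.
(s,t)=(3,1): 4·3+5·1=17≤18, 3·3+5·1=14≤22, objective 13.
(s,t)=(0,3): 4·0+5·3=15≤18, 3·0+5·3=15≤22, objective 12.
No feasible integer point exceeds 14.

14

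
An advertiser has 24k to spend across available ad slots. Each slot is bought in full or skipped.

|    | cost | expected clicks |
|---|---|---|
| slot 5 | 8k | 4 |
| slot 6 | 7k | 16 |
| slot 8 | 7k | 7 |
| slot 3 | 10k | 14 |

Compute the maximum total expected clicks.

37

This is an integer program with binary decision variables.
slot 6 + slot 3: cost 7 + 10 = 17 ≤ 24, expected clicks 16 + 14 = 30.
slot 6 + slot 8 + slot 3: cost 7 + 7 + 10 = 24 ≤ 24, expected clicks 16 + 7 + 14 = 37.
Best is slot 6, slot 8, and slot 3 with total expected clicks 37.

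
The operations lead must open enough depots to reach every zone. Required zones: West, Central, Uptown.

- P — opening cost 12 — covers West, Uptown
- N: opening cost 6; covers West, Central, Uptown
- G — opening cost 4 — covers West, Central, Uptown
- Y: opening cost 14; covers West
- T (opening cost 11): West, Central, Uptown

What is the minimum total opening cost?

G alone covers West, Central, Uptown — every zone.
Total opening cost: 4.
No cover costs less than 4.

4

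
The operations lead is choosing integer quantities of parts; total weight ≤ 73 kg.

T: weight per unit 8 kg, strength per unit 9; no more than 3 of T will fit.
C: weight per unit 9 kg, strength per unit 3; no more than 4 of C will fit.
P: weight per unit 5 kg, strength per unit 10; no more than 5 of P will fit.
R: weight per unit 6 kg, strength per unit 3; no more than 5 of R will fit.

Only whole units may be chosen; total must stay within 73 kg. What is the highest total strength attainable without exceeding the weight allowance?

3×T, 5×P, and 3×R: weight 67 ≤ 73, strength 3·9 + 5·10 + 3·3 = 86.
3×T, 5×P, and 4×R: weight 73 ≤ 73, strength 3·9 + 5·10 + 4·3 = 89.
Best is 89.

89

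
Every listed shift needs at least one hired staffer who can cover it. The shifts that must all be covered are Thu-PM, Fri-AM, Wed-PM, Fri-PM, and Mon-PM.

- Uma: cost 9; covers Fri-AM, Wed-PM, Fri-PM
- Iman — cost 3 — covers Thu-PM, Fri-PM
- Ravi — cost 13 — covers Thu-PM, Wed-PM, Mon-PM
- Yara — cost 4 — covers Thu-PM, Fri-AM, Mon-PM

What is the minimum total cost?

Choose Uma and Yara: together they cover Thu-PM, Fri-AM, Wed-PM, Fri-PM, Mon-PM — every shift.
Total cost: 9 + 4 = 13.

13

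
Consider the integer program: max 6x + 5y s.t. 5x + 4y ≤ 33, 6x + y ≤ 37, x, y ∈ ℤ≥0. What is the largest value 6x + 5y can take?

(x,y)=(1,7) is feasible, giving 41.
(x,y)=(0,8) is feasible, giving 40.
No feasible integer point exceeds 41.

41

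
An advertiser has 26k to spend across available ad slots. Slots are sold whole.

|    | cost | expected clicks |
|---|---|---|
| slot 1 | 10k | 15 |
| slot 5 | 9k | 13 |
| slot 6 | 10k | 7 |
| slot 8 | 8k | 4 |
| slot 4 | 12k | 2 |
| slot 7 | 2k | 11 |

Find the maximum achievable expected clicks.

39

This is an integer program with binary decision variables.
Take slot 1, slot 5, and slot 7: cost 10 + 9 + 2 = 21 ≤ 26, expected clicks 15 + 13 + 11 = 39.
No other feasible combination does better.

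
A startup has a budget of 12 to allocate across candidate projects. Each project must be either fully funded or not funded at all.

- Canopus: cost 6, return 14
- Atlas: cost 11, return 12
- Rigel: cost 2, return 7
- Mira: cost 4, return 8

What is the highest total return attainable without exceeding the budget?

This is an integer program with binary decision variables.
Canopus + Rigel: cost 6 + 2 = 8 ≤ 12, return 14 + 7 = 21.
Canopus + Mira: cost 6 + 4 = 10 ≤ 12, return 14 + 8 = 22.
Canopus + Rigel + Mira: cost 6 + 2 + 4 = 12 ≤ 12, return 14 + 7 + 8 = 29.
Best is Canopus, Rigel, and Mira with total return 29.

29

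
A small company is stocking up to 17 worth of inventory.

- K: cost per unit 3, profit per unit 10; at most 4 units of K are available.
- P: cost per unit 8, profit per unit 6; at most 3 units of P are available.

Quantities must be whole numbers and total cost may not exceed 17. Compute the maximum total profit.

40

Take 4×K: cost 12 ≤ 17, profit 4·10 = 40.
K has the best ratio (10/3) and is taken to its limit of 4; remaining capacity is filled optimally with the others.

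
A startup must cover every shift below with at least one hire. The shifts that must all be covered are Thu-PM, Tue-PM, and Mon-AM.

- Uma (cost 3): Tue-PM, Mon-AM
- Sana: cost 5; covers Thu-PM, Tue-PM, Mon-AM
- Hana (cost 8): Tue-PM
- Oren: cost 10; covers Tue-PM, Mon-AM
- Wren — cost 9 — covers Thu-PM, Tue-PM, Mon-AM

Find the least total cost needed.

5

This is a weighted set-cover instance.
The greedy cost-per-new-shift heuristic would pick Uma and Sana for 8, but a cheaper cover exists.
Sana alone covers Thu-PM, Tue-PM, Mon-AM — every shift.
Total cost: 5.
No cover costs less than 5.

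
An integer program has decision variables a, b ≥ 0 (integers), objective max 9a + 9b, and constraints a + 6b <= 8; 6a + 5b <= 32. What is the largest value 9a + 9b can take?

45

Relaxing integrality, the LP optimum is 48.77 at (a,b) = (4.9, 0.516), which is not an integer point.
(a,b)=(5,0): 1·5+6·0=5≤8, 6·5+5·0=30≤32, objective 45.
(a,b)=(4,0): 1·4+6·0=4≤8, 6·4+5·0=24≤32, objective 36.
No feasible integer point exceeds 45.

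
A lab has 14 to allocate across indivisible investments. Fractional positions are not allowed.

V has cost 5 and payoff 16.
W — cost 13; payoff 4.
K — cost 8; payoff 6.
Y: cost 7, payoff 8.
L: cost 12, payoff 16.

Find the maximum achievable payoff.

24

Allowing fractional choices, the relaxed optimum would be about 28.0, but investments are indivisible.
V + K: cost 5 + 8 = 13 ≤ 14, payoff 16 + 6 = 22.
V + Y: cost 5 + 7 = 12 ≤ 14, payoff 16 + 8 = 24.
V: cost 5 ≤ 14, payoff 16.
Best is V and Y with total payoff 24.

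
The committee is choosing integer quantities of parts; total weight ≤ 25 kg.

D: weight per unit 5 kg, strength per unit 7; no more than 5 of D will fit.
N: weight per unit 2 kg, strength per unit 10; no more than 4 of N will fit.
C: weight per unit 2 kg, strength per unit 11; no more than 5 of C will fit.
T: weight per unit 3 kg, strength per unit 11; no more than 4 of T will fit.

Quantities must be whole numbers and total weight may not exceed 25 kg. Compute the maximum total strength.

118

Take 3×N, 5×C, and 3×T: weight 25 ≤ 25, strength 3·10 + 5·11 + 3·11 = 118.
C has the best ratio (11/2) and is taken to its limit of 5; remaining capacity is filled optimally with the others.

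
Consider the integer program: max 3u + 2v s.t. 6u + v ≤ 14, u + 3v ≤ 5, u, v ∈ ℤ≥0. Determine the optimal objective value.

(u,v)=(2,1) is feasible, giving 8.
(u,v)=(2,0) is feasible, giving 6.
(u,v)=(1,1) is feasible, giving 5.
The best lattice point is (2,1), giving 8.

8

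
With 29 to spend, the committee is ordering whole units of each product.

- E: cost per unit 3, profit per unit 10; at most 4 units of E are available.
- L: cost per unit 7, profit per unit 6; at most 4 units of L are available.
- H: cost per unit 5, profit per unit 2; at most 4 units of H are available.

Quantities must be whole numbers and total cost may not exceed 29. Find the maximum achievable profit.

This is a bounded integer knapsack.
4×E, 1×L, and 2×H: cost 29 ≤ 29, profit 4·10 + 1·6 + 2·2 = 50.
4×E and 2×L: cost 26 ≤ 29, profit 4·10 + 2·6 = 52.
Best is 52.

52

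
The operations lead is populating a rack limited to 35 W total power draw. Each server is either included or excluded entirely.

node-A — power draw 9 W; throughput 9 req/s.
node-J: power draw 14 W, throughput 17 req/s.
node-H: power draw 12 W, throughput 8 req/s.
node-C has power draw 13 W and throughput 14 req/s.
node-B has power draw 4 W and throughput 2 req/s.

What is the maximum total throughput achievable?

34

Treat it as a binary knapsack problem.
Take node-A, node-J, and node-H: power draw 9 + 14 + 12 = 35 ≤ 35, throughput 9 + 17 + 8 = 34.
No other feasible combination does better.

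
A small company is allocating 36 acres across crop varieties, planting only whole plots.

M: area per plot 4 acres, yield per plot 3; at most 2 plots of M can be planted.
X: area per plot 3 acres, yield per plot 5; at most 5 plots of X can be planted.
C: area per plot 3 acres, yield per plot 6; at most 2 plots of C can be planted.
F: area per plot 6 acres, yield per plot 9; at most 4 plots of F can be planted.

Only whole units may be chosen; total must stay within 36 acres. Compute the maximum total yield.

59

2×X, 2×C, and 4×F: area 36 ≤ 36, yield 2·5 + 2·6 + 4·9 = 58.
4×X, 2×C, and 3×F: area 36 ≤ 36, yield 4·5 + 2·6 + 3·9 = 59.
Best is 59.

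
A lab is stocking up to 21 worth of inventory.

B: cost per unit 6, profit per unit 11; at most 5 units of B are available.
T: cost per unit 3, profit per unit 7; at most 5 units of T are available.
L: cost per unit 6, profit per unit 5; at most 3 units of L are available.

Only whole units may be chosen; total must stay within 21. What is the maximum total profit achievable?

46

This is a bounded integer knapsack.
T has the best ratio (7/3); taking only T gives at most 5×7 = 35 (stopped by the supply cap of 5).
Mixing does better — 1×B and 5×T: cost 21 ≤ 21, profit 1·11 + 5·7 = 46.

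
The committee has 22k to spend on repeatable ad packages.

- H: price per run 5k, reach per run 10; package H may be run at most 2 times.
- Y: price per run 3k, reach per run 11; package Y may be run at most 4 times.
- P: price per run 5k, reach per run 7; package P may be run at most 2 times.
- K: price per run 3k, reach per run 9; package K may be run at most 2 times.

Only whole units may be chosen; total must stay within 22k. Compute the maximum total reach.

This is a bounded integer knapsack.
2×H and 4×Y: price 22 ≤ 22, reach 2·10 + 4·11 = 64.
1×H, 4×Y, and 1×K: price 20 ≤ 22, reach 1·10 + 4·11 + 1·9 = 63.
Best is 64.

64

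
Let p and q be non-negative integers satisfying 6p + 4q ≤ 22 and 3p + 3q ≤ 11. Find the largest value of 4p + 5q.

The continuous relaxation peaks at (0, 3.67) with value 18.33; rounding to a feasible lattice point costs some objective.
(p,q)=(0,3): 6·0+4·3=12≤22, 3·0+3·3=9≤11, objective 15.
(p,q)=(1,2): 6·1+4·2=14≤22, 3·1+3·2=9≤11, objective 14.
The best lattice point is (0,3), giving 15.

15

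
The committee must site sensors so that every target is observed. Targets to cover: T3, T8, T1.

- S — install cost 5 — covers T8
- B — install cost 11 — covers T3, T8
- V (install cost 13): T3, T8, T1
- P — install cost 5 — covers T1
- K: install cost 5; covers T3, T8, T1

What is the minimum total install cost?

5

K alone covers T3, T8, T1 — every target.
Total install cost: 5.
No cover costs less than 5.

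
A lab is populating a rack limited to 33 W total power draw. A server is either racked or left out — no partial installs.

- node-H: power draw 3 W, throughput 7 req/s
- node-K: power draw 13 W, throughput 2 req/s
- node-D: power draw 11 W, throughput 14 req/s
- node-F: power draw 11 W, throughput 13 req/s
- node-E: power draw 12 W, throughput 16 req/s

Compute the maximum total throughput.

37

Treat it as a binary knapsack problem.
node-H + node-F + node-E: power draw 3 + 11 + 12 = 26 ≤ 33, throughput 7 + 13 + 16 = 36.
node-H + node-D + node-F: power draw 3 + 11 + 11 = 25 ≤ 33, throughput 7 + 14 + 13 = 34.
node-H + node-D + node-E: power draw 3 + 11 + 12 = 26 ≤ 33, throughput 7 + 14 + 16 = 37.
Best is node-H, node-D, and node-E with total throughput 37.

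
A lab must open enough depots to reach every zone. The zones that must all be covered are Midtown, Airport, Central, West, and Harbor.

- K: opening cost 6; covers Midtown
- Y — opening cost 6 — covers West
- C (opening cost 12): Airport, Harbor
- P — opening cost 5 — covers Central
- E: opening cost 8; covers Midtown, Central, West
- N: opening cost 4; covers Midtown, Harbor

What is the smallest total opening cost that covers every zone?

20

The greedy cost-per-new-zone heuristic would pick N, E, and C for 24, but a cheaper cover exists.
Choose C and E: together they cover Midtown, Airport, Central, West, Harbor — every zone.
Total opening cost: 12 + 8 = 20.
No cover costs less than 20.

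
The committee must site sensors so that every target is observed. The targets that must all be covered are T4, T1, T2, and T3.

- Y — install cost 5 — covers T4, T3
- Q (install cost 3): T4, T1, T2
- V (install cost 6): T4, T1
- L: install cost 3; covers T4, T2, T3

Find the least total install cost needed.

6

Choose Q and L: together they cover T4, T1, T2, T3 — every target.
Total install cost: 3 + 3 = 6.
No cover costs less than 6.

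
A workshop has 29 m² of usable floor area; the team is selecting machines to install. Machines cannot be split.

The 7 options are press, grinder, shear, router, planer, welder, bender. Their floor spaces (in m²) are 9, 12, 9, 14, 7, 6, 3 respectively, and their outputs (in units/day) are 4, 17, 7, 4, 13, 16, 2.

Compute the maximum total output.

This is an integer program with binary decision variables.
grinder + planer + welder: floor space 12 + 7 + 6 = 25 ≤ 29, output 17 + 13 + 16 = 46.
grinder + planer + welder + bender: floor space 12 + 7 + 6 + 3 = 28 ≤ 29, output 17 + 13 + 16 + 2 = 48.
Best is grinder, planer, welder, and bender with total output 48.

48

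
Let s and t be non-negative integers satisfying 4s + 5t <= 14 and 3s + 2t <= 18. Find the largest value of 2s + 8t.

18

(s,t)=(1,2) is feasible, giving 18.
(s,t)=(0,2) is feasible, giving 16.
(s,t)=(2,1) is feasible, giving 12.
(s,t)=(1,1) is feasible, giving 10.
No feasible integer point exceeds 18.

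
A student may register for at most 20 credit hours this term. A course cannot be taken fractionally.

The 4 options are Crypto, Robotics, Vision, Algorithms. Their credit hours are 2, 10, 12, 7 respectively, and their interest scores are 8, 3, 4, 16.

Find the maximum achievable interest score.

27

Crypto + Algorithms: credit hours 2 + 7 = 9 ≤ 20, interest score 8 + 16 = 24.
Crypto + Robotics + Algorithms: credit hours 2 + 10 + 7 = 19 ≤ 20, interest score 8 + 3 + 16 = 27.
Best is Crypto, Robotics, and Algorithms with total interest score 27.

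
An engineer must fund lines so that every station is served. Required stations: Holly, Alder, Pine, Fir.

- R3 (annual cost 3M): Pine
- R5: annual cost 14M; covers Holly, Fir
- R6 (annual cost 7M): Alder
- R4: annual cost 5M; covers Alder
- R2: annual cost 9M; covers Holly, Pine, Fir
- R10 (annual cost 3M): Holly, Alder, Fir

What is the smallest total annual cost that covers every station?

6

Choose R3 and R10: together they cover Holly, Alder, Pine, Fir — every station.
Total annual cost: 3 + 3 = 6.
No cover costs less than 6.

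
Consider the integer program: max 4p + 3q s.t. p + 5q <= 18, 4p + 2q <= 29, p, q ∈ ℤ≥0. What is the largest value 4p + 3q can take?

30

(p,q)=(6,2): 1·6+5·2=16≤18, 4·6+2·2=28≤29, objective 30.
(p,q)=(6,1): 1·6+5·1=11≤18, 4·6+2·1=26≤29, objective 27.
(p,q)=(5,2): 1·5+5·2=15≤18, 4·5+2·2=24≤29, objective 26.
(p,q)=(5,1): 1·5+5·1=10≤18, 4·5+2·1=22≤29, objective 23.
The best lattice point is (6,2), giving 30.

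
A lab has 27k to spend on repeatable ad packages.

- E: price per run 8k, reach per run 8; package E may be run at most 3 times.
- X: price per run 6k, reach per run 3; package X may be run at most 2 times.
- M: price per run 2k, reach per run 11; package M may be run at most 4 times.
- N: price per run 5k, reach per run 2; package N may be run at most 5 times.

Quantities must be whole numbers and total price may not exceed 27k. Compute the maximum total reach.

60

M has the best ratio (11/2); taking only M gives at most 4×11 = 44 (stopped by the supply cap of 4).
Mixing does better — 2×E and 4×M: price 24 ≤ 27, reach 2·8 + 4·11 = 60.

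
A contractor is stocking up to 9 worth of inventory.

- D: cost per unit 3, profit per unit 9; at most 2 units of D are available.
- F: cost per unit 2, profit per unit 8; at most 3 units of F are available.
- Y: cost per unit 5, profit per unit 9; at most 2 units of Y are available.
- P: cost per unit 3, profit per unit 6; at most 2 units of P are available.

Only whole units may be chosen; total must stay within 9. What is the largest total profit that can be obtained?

This is a bounded integer knapsack.
Take 1×D and 3×F: cost 9 ≤ 9, profit 1·9 + 3·8 = 33.
F has the best ratio (8/2) and is taken to its limit of 3; remaining capacity is filled optimally with the others.

33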